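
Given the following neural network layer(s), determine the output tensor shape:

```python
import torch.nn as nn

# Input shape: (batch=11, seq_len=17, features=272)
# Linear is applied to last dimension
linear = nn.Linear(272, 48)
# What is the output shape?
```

Input: (11, 17, 272) -> Output: (11, 17, 48)

Answer: (11, 17, 48)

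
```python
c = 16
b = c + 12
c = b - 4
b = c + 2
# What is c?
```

Trace:
`c = 16` → c = 16
`b = c + 12` → b = 28
`c = b - 4` → c = 24
`b = c + 2` → b = 26
So c = 24

Answer: 24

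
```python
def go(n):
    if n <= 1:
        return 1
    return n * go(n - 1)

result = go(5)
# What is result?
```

go(5) = 5 * 4 * 3 * 2 * 1 = 120

Answer: 120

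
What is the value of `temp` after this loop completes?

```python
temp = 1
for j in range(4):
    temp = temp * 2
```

Multiply by 2, 4 times: 1 * 2^4 = 16
`temp` takes the values: 1 → 2 → 4 → 8 → 16

Answer: 16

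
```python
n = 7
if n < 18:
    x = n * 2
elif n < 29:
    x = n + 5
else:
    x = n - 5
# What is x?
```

Trace:
`n = 7` → n = 7
`if n < 18: ...` → n < 18 is True → x = 14
So x = 14

Answer: 14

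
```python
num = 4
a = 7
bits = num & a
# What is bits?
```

Trace:
`num = 4` → num = 4
`a = 7` → a = 7
`bits = num & a` → bits = 4
So bits = 4

Answer: 4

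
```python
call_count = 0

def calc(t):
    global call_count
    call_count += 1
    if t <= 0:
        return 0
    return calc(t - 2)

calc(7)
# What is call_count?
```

Linear recursion stepping by 2: 5 calls from t=7 down to ≤0.

Answer: 5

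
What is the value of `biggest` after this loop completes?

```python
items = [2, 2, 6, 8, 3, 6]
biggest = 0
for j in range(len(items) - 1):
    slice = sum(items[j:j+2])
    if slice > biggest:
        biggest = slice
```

Max sum of 2-element window in [2, 2, 6, 8, 3, 6]
`biggest` takes the values: 0 → 4 → 8 → 14

Answer: 14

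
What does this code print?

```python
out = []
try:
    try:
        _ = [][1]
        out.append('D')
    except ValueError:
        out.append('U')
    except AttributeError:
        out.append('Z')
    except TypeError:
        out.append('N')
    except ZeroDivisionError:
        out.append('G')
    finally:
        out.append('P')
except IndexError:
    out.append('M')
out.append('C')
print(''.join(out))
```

Execution trace: 'P' (finally) → 'M' (outer except IndexError) → 'C' (after the try/except). Output: PMC

Answer: PMC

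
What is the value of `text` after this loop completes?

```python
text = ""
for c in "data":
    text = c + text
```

Reverse 'data'
`text` takes the values: "" → "d" → "ad" → "tad" → "atad"

Answer: "atad"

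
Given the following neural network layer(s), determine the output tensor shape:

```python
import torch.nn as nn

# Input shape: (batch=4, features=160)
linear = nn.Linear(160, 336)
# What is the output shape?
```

Input: (4, 160) -> Output: (4, 336)

Answer: (4, 336)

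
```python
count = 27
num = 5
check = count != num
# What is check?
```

Trace:
`count = 27` → count = 27
`num = 5` → num = 5
`check = count != num` → check = True
So check = True

Answer: True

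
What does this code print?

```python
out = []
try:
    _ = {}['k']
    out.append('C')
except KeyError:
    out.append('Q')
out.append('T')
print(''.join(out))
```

Execution trace: 'Q' (except KeyError) → 'T' (after the try/except). Output: QT

Answer: QT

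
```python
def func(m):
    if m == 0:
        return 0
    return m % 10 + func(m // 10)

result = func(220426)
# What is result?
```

Sum of digits of 220426: 6 + 2 + 4 + 0 + 2 + 2 = 16

Answer: 16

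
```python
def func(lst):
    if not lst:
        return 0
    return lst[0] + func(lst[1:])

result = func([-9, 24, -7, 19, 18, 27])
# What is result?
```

(-9) + 24 + (-7) + 19 + 18 + 27 + 0 = 72

Answer: 72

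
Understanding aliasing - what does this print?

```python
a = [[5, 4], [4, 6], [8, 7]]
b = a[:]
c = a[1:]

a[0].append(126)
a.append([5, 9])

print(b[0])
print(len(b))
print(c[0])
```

Key concept: slice with nested mutation.
Step by step:
`a = [[5, 4], [4, 6], [8, 7]]` → a = [[5, 4], [4, 6], [8, 7]]
`b = a[:]` → b = [[5, 4], [4, 6], [8, 7]]
`c = a[1:]` → c = [[4, 6], [8, 7]]
`a[0].append(126)` → a = [[5, 4, 126], [4, 6], [8, 7]]; b = [[5, 4, 126], [4, 6], [8, 7]]
`a.append([5, 9])` → a = [[5, 4, 126], [4, 6], [8, 7], [5, 9]]
`print(b[0])` → prints [5, 4, 126]
`print(len(b))` → prints 3
`print(c[0])` → prints [4, 6]

Answer:
[5, 4, 126]
3
[4, 6]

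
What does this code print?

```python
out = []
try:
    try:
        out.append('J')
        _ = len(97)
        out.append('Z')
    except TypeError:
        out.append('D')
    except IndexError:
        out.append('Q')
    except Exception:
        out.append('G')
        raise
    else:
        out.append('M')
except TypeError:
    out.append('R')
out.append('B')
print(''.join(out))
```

Execution trace: 'J' (inner try body) → 'D' (inner except TypeError) → 'B' (after the try/except). Output: JDB

Answer: JDB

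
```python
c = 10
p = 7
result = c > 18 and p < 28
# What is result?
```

Trace:
`c = 10` → c = 10
`p = 7` → p = 7
`result = c > 18 and p < 28` → result = False
So result = False

Answer: False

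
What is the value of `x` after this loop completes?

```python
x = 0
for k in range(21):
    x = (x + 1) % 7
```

Increment mod 7, 21 times = 0
`x` takes the values: 0 → 1 → 2 → 3 → 4 → 5 → 6 → 0 → 1 → 2 → 3 → 4 → 5 → 6 → 0 → 1 → 2 → 3 → 4 → 5 → 6 → 0

Answer: 0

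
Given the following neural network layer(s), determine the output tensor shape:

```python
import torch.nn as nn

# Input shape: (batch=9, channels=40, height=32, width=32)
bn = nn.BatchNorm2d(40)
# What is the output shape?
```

Input: (9, 40, 32, 32) -> Output: (9, 40, 32, 32)

Answer: (9, 40, 32, 32)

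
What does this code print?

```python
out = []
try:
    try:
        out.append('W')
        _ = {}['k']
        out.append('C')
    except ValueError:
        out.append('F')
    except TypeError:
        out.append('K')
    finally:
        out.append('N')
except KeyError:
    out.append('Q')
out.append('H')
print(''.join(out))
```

Execution trace: 'W' (try body) → 'N' (finally) → 'Q' (outer except KeyError) → 'H' (after the try/except). Output: WNQH

Answer: WNQH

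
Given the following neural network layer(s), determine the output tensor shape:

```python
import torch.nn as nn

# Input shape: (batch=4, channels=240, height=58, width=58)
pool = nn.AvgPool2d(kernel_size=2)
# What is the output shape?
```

Input: (4, 240, 58, 58) -> Output: (4, 240, 29, 29)

Answer: (4, 240, 29, 29)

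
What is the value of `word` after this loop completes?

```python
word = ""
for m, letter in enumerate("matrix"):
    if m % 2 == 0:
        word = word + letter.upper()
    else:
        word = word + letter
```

Uppercase even positions in 'matrix'
`word` takes the values: "" → "M" → "Ma" → "MaT" → "MaTr" → "MaTrI" → "MaTrIx"

Answer: "MaTrIx"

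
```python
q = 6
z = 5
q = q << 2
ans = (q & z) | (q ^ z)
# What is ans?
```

Trace:
`q = 6` → q = 6
`z = 5` → z = 5
`q = q << 2` → q = 24
`ans = (q & z) | (q ^ z)` → ans = 29
So ans = 29

Answer: 29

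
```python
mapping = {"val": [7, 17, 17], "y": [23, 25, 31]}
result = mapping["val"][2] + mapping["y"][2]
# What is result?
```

Trace:
`mapping = {"val": [7, 17, 17], "y": [23, 25, 31]}` → mapping = {'val': [7, 17, 17], 'y': [23, 25, 31]}
`result = mapping["val"][2] + mapping["y"][2]` → result = 48
So result = 48

Answer: 48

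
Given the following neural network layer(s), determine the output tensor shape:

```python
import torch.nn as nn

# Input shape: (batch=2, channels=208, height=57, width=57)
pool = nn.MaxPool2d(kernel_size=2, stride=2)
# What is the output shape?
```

Input: (2, 208, 57, 57) -> Output: (2, 208, 28, 28)

Answer: (2, 208, 28, 28)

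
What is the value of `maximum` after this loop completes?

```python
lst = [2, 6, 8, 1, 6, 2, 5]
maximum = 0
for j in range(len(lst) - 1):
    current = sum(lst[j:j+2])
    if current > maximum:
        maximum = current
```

Max sum of 2-element window in [2, 6, 8, 1, 6, 2, 5]
`maximum` takes the values: 0 → 8 → 14

Answer: 14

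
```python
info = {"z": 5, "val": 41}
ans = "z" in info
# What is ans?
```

Trace:
`info = {"z": 5, "val": 41}` → info = {'z': 5, 'val': 41}
`ans = "z" in info` → ans = True
So ans = True

Answer: True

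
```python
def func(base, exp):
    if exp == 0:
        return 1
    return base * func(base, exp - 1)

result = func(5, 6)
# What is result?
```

func(5, 6) = 5 * 5 * 5 * 5 * 5 * 5 = 15625

Answer: 15625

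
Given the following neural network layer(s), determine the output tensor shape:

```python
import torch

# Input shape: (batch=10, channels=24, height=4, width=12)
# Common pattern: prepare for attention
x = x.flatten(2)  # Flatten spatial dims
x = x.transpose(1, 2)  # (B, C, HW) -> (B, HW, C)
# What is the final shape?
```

Input: (10, 24, 4, 12) -> after flatten(2): (10, 24, 48) -> Output: (10, 48, 24)

Answer: (10, 48, 24)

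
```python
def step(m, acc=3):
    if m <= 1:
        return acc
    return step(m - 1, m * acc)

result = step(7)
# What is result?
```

Accumulator trace (n, acc): (7, 3) -> (6, 21) -> (5, 126) -> (4, 630) -> (3, 2520) -> (2, 7560) -> (1, 15120) -> return 15120

Answer: 15120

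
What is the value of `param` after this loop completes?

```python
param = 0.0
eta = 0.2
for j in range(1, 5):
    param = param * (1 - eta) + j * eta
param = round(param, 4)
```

Moving average with lr=0.2
`param` takes the values: 0.0 → 0.2 → 0.56 → 1.048 → 1.6384

Answer: 1.6384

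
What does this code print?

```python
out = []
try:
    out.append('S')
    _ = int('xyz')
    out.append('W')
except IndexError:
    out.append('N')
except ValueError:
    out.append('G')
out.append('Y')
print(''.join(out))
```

Execution trace: 'S' (try body) → 'G' (except ValueError) → 'Y' (after the try/except). Output: SGY

Answer: SGY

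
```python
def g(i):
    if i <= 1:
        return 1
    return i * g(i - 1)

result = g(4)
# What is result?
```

g(4) = 4 * 3 * 2 * 1 = 24

Answer: 24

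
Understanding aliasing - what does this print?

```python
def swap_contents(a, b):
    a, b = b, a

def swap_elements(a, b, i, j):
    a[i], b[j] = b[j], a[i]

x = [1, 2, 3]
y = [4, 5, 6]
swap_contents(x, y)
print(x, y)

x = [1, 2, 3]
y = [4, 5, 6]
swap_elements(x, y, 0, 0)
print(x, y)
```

Key concept: parameter rebinding vs mutation.
Step by step:
`x = [1, 2, 3]` → x = [1, 2, 3]
`y = [4, 5, 6]` → y = [4, 5, 6]
`swap_contents(x, y)` → no visible change to tracked variables
`print(x, y)` → prints [1, 2, 3] [4, 5, 6]
`x = [1, 2, 3]` → x = [1, 2, 3]
`y = [4, 5, 6]` → y = [4, 5, 6]
`swap_elements(x, y, 0, 0)` → x = [4, 2, 3]; y = [1, 5, 6]
`print(x, y)` → prints [4, 2, 3] [1, 5, 6]

Answer:
[1, 2, 3] [4, 5, 6]
[4, 2, 3] [1, 5, 6]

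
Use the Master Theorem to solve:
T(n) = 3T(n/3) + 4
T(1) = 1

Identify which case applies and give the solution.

a=3, b=3, f(n)=4. log_3(3) = 1. Since c=0 < 1, Case 1 applies: T(n) = Θ(n^log_b(a)) = O(n).

Answer: O(n) - Case 1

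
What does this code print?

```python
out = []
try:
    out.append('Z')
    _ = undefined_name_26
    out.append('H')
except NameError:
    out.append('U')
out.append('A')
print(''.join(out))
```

Execution trace: 'Z' (try body) → 'U' (except NameError) → 'A' (after the try/except). Output: ZUA

Answer: ZUA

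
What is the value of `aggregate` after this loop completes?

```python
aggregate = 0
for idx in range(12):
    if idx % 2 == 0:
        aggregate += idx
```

Sum of even numbers 0 to 11
`aggregate` takes the values: 0 → 2 → 6 → 12 → 20 → 30

Answer: 30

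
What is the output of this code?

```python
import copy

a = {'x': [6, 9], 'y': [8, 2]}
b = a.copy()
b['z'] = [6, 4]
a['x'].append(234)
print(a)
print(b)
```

Key concept: shallow copy of dict with mutable values.
Step by step:
`a = {'x': [6, 9], 'y': [8, 2]}` → a = {'x': [6, 9], 'y': [8, 2]}
`b = a.copy()` → b = {'x': [6, 9], 'y': [8, 2]}
`b['z'] = [6, 4]` → b = {'x': [6, 9], 'y': [8, 2], 'z': [6, 4]}
`a['x'].append(234)` → a = {'x': [6, 9, 234], 'y': [8, 2]}; b = {'x': [6, 9, 234], 'y': [8, 2], 'z': [6, 4]}
`print(a)` → prints {'x': [6, 9, 234], 'y': [8, 2]}
`print(b)` → prints {'x': [6, 9, 234], 'y': [8, 2], 'z': [6, 4]}

Answer:
{'x': [6, 9, 234], 'y': [8, 2]}
{'x': [6, 9, 234], 'y': [8, 2], 'z': [6, 4]}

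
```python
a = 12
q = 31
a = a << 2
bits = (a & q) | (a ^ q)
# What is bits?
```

Trace:
`a = 12` → a = 12
`q = 31` → q = 31
`a = a << 2` → a = 48
`bits = (a & q) | (a ^ q)` → bits = 63
So bits = 63

Answer: 63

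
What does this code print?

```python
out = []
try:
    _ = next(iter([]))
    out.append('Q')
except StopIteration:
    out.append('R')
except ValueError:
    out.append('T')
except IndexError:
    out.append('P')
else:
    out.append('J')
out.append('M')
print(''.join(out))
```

Execution trace: 'R' (except StopIteration) → 'M' (after the try/except). Output: RM

Answer: RM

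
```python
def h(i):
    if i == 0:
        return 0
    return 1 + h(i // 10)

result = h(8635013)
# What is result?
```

Count of digits of 8635013: 7

Answer: 7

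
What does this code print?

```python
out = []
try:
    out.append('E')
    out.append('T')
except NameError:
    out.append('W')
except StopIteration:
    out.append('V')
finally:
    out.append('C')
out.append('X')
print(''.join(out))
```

Execution trace: 'E' (try body) → 'T' (try body, no exception) → 'C' (finally) → 'X' (after the try/except). Output: ETCX

Answer: ETCX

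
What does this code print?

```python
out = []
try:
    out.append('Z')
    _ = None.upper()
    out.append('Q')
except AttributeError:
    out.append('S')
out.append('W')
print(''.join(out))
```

Execution trace: 'Z' (try body) → 'S' (except AttributeError) → 'W' (after the try/except). Output: ZSW

Answer: ZSW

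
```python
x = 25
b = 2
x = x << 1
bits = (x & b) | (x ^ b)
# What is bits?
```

Trace:
`x = 25` → x = 25
`b = 2` → b = 2
`x = x << 1` → x = 50
`bits = (x & b) | (x ^ b)` → bits = 50
So bits = 50

Answer: 50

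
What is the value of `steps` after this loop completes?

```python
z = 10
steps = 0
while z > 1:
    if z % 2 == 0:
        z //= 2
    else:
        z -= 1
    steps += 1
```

Steps to reduce 10 to 1
`steps` takes the values: 0 → 1 → 2 → 3 → 4

Answer: 4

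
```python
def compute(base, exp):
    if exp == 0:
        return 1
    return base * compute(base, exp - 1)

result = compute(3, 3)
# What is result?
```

compute(3, 3) = 3 * 3 * 3 = 27

Answer: 27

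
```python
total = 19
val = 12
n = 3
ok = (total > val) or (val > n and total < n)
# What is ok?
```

Trace:
`total = 19` → total = 19
`val = 12` → val = 12
`n = 3` → n = 3
`ok = (total > val) or (val > n and total < n)` → ok = True
So ok = True

Answer: True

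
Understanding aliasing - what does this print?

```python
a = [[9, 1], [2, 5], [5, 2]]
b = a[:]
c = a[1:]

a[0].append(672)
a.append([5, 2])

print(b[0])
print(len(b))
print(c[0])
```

Key concept: slice with nested mutation.
Step by step:
`a = [[9, 1], [2, 5], [5, 2]]` → a = [[9, 1], [2, 5], [5, 2]]
`b = a[:]` → b = [[9, 1], [2, 5], [5, 2]]
`c = a[1:]` → c = [[2, 5], [5, 2]]
`a[0].append(672)` → a = [[9, 1, 672], [2, 5], [5, 2]]; b = [[9, 1, 672], [2, 5], [5, 2]]
`a.append([5, 2])` → a = [[9, 1, 672], [2, 5], [5, 2], [5, 2]]
`print(b[0])` → prints [9, 1, 672]
`print(len(b))` → prints 3
`print(c[0])` → prints [2, 5]

Answer:
[9, 1, 672]
3
[2, 5]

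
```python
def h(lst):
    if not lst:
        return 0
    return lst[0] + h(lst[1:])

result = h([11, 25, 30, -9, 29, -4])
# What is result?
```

11 + 25 + 30 + (-9) + 29 + (-4) + 0 = 82

Answer: 82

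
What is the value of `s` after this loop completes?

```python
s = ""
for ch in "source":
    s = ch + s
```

Reverse 'source'
`s` takes the values: "" → "s" → "os" → "uos" → "ruos" → "cruos" → "ecruos"

Answer: "ecruos"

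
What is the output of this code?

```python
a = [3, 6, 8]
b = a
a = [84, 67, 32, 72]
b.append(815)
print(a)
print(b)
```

Key concept: rebinding vs mutation: a is rebound to a new list, b still points at the original.
Step by step:
`a = [3, 6, 8]` → a = [3, 6, 8]
`b = a` → b = [3, 6, 8] (same object as a)
`a = [84, 67, 32, 72]` → a = [84, 67, 32, 72]
`b.append(815)` → b = [3, 6, 8, 815]
`print(a)` → prints [84, 67, 32, 72]
`print(b)` → prints [3, 6, 8, 815]

Answer:
[84, 67, 32, 72]
[3, 6, 8, 815]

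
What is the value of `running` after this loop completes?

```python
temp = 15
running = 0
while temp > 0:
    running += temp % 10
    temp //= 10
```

Sum digits of 15
`running` takes the values: 0 → 5 → 6

Answer: 6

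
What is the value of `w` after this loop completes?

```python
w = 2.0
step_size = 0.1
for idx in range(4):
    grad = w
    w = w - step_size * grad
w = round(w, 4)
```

Gradient descent: w = 2.0 * (1 - 0.1)^4
`w` takes the values: 2.0 → 1.8 → 1.62 → 1.458 → 1.3122

Answer: 1.3122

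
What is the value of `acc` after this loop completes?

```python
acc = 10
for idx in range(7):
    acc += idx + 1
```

Start at 10, add 1 to 7 = 38
`acc` takes the values: 10 → 11 → 13 → 16 → 20 → 25 → 31 → 38

Answer: 38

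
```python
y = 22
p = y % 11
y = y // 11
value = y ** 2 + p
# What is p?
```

Trace:
`y = 22` → y = 22
`p = y % 11` → p = 0
`y = y // 11` → y = 2
`value = y ** 2 + p` → value = 4
So p = 0

Answer: 0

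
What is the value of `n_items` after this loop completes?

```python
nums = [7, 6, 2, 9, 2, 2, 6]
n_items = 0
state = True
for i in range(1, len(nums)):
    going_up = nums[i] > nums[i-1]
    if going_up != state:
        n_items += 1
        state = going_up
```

Count direction changes in [7, 6, 2, 9, 2, 2, 6]
`n_items` takes the values: 0 → 1 → 2 → 3 → 4

Answer: 4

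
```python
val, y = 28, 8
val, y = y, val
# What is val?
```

Trace:
`val, y = 28, 8` → val = 28; y = 8
`val, y = y, val` → val = 8; y = 28
So val = 8

Answer: 8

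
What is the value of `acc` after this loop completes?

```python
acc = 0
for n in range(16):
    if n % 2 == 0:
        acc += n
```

Sum of even numbers 0 to 15
`acc` takes the values: 0 → 2 → 6 → 12 → 20 → 30 → 42 → 56

Answer: 56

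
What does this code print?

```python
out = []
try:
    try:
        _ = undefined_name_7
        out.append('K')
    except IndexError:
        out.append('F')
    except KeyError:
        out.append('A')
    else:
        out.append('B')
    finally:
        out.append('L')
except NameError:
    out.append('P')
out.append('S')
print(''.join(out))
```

Execution trace: 'L' (finally) → 'P' (outer except NameError) → 'S' (after the try/except). Output: LPS

Answer: LPS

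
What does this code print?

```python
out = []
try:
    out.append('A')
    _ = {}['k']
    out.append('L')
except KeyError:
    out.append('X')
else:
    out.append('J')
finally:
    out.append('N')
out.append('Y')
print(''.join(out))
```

Execution trace: 'A' (try body) → 'X' (except KeyError) → 'N' (finally) → 'Y' (after the try/except). Output: AXNY

Answer: AXNY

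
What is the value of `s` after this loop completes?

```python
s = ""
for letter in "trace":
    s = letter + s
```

Reverse 'trace'
`s` takes the values: "" → "t" → "rt" → "art" → "cart" → "ecart"

Answer: "ecart"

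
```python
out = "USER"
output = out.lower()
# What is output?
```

Trace:
`out = "USER"` → out = 'USER'
`output = out.lower()` → output = 'user'
So output = 'user'

Answer: 'user'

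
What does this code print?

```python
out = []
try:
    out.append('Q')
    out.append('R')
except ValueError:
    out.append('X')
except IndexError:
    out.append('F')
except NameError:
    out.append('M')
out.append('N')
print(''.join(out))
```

Execution trace: 'Q' (try body) → 'R' (try body, no exception) → 'N' (after the try/except). Output: QRN

Answer: QRN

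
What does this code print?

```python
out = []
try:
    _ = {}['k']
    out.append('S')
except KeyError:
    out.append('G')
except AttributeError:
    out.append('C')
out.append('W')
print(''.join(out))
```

Execution trace: 'G' (except KeyError) → 'W' (after the try/except). Output: GW

Answer: GW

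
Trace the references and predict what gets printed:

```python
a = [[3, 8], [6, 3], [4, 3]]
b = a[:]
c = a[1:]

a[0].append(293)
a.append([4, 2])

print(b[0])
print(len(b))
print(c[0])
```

Key concept: slice with nested mutation.
Step by step:
`a = [[3, 8], [6, 3], [4, 3]]` → a = [[3, 8], [6, 3], [4, 3]]
`b = a[:]` → b = [[3, 8], [6, 3], [4, 3]]
`c = a[1:]` → c = [[6, 3], [4, 3]]
`a[0].append(293)` → a = [[3, 8, 293], [6, 3], [4, 3]]; b = [[3, 8, 293], [6, 3], [4, 3]]
`a.append([4, 2])` → a = [[3, 8, 293], [6, 3], [4, 3], [4, 2]]
`print(b[0])` → prints [3, 8, 293]
`print(len(b))` → prints 3
`print(c[0])` → prints [6, 3]

Answer:
[3, 8, 293]
3
[6, 3]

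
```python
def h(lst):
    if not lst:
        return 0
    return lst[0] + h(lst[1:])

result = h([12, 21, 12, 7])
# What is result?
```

12 + 21 + 12 + 7 + 0 = 52

Answer: 52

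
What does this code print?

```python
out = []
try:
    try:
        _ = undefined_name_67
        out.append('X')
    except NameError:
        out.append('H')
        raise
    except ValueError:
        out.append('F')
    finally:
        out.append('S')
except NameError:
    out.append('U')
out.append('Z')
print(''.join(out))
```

Execution trace: 'H' (except NameError) → 'S' (finally) → 'U' (outer except NameError) → 'Z' (after the try/except). Output: HSUZ

Answer: HSUZ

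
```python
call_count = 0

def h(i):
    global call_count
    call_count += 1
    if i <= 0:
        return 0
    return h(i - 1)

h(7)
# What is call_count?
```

Linear recursion stepping by 1: 8 calls from i=7 down to ≤0.

Answer: 8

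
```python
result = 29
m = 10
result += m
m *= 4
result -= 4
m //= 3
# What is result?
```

Trace:
`result = 29` → result = 29
`m = 10` → m = 10
`result += m` → result = 39
`m *= 4` → m = 40
`result -= 4` → result = 35
`m //= 3` → m = 13
So result = 35

Answer: 35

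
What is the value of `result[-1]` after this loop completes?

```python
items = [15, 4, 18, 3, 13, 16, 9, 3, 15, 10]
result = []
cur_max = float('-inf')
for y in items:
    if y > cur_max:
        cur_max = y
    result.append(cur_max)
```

Running max ends at 18
`result` takes the values: [] → [15] → [15, 15] → [15, 15, 18] → [15, 15, 18, 18] → [15, 15, 18, 18, 18] → [15, 15, 18, 18, 18, 18] → [15, 15, 18, 18, 18, 18, 18] → [15, 15, 18, 18, 18, 18, 18, 18] → [15, 15, 18, 18, 18, 18, 18, 18, 18] → [15, 15, 18, 18, 18, 18, 18, 18, 18, 18]
So `result[-1]` = 18

Answer: 18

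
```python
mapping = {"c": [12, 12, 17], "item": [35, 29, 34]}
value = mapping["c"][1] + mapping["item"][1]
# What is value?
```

Trace:
`mapping = {"c": [12, 12, 17], "item": [35, 29, 34]}` → mapping = {'c': [12, 12, 17], 'item': [35, 29, 34]}
`value = mapping["c"][1] + mapping["item"][1]` → value = 41
So value = 41

Answer: 41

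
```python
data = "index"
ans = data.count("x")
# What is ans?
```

Trace:
`data = "index"` → data = 'index'
`ans = data.count("x")` → ans = 1
So ans = 1

Answer: 1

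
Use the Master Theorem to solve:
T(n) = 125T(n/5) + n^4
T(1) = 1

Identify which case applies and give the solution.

a=125, b=5, f(n)=n^4. log_5(125) = 3. Since c=4 > 3 and the regularity condition holds (125(n/5)^4 = (125/5^4)n^4 with 125/5^4 < 1), Case 3 applies: T(n) = Θ(f(n)) = O(n^4).

Answer: O(n^4) - Case 3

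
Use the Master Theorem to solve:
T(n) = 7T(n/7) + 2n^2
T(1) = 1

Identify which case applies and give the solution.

a=7, b=7, f(n)=2n^2. log_7(7) = 1. Since c=2 > 1 and the regularity condition holds (7(n/7)^2 = (7/7^2)n^2 with 7/7^2 < 1), Case 3 applies: T(n) = Θ(f(n)) = O(n^2).

Answer: O(n^2) - Case 3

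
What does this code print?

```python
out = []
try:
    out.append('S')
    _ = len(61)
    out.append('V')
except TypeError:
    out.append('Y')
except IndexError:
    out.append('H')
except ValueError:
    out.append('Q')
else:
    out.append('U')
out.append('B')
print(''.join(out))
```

Execution trace: 'S' (try body) → 'Y' (except TypeError) → 'B' (after the try/except). Output: SYB

Answer: SYB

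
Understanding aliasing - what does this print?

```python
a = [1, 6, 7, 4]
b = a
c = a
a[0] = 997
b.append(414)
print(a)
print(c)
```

Key concept: multiple aliases.
Step by step:
`a = [1, 6, 7, 4]` → a = [1, 6, 7, 4]
`b = a` → b = [1, 6, 7, 4] (same object as a)
`c = a` → c = [1, 6, 7, 4] (same object as a, b)
`a[0] = 997` → a = [997, 6, 7, 4] (same object as b, c); b = [997, 6, 7, 4] (same object as a, c); c = [997, 6, 7, 4] (same object as a, b)
`b.append(414)` → a = [997, 6, 7, 4, 414] (same object as b, c); b = [997, 6, 7, 4, 414] (same object as a, c); c = [997, 6, 7, 4, 414] (same object as a, b)
`print(a)` → prints [997, 6, 7, 4, 414]
`print(c)` → prints [997, 6, 7, 4, 414]

Answer:
[997, 6, 7, 4, 414]
[997, 6, 7, 4, 414]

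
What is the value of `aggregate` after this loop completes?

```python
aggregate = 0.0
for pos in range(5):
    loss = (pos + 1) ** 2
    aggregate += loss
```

Sum of squared losses 1² + 2² + ... + 5²
`aggregate` takes the values: 0.0 → 1.0 → 5.0 → 14.0 → 30.0 → 55.0

Answer: 55.0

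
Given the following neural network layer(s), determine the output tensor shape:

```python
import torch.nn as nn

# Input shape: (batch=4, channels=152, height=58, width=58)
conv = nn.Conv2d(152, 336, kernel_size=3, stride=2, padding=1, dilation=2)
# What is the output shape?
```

Input: (4, 152, 58, 58) -> Output: (4, 336, 28, 28)

Answer: (4, 336, 28, 28)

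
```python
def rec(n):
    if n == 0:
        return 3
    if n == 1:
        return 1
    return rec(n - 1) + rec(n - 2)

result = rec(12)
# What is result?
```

Build up from base cases: rec(0)=3, rec(1)=1, rec(2)=4, rec(3)=5, rec(4)=9, rec(5)=14, rec(6)=23, ..., rec(12)=411

Answer: 411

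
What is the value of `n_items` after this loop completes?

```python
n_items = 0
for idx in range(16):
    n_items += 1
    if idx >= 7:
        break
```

Loop breaks when idx reaches 7, n_items is 8
`n_items` takes the values: 0 → 1 → 2 → 3 → 4 → 5 → 6 → 7 → 8

Answer: 8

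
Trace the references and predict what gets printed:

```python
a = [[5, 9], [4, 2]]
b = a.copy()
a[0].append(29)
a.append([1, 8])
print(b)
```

Key concept: shallow copy with nested lists.
Step by step:
`a = [[5, 9], [4, 2]]` → a = [[5, 9], [4, 2]]
`b = a.copy()` → b = [[5, 9], [4, 2]]
`a[0].append(29)` → a = [[5, 9, 29], [4, 2]]; b = [[5, 9, 29], [4, 2]]
`a.append([1, 8])` → a = [[5, 9, 29], [4, 2], [1, 8]]
`print(b)` → prints [[5, 9, 29], [4, 2]]

Answer: [[5, 9, 29], [4, 2]]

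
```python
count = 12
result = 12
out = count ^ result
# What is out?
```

Trace:
`count = 12` → count = 12
`result = 12` → result = 12
`out = count ^ result` → out = 0
So out = 0

Answer: 0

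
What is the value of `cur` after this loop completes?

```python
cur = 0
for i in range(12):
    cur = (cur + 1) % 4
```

Increment mod 4, 12 times = 0
`cur` takes the values: 0 → 1 → 2 → 3 → 0 → 1 → 2 → 3 → 0 → 1 → 2 → 3 → 0

Answer: 0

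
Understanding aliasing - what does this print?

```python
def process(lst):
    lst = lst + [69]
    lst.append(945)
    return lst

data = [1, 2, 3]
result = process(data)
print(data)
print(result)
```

Key concept: rebinding parameter vs mutation.
Step by step:
`data = [1, 2, 3]` → data = [1, 2, 3]
`result = process(data)` → result = [1, 2, 3, 69, 945]
`print(data)` → prints [1, 2, 3]
`print(result)` → prints [1, 2, 3, 69, 945]

Answer:
[1, 2, 3]
[1, 2, 3, 69, 945]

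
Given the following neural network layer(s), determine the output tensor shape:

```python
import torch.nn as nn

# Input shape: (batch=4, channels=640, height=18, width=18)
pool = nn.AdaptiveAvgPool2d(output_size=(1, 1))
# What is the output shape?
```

Input: (4, 640, 18, 18) -> Output: (4, 640, 1, 1)

Answer: (4, 640, 1, 1)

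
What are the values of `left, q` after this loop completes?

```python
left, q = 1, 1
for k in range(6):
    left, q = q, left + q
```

Fibonacci: after 6 iterations
`left, q` takes the values: (1, 1) → (1, 2) → (2, 3) → (3, 5) → (5, 8) → (8, 13) → (13, 21)

Answer: 13, 21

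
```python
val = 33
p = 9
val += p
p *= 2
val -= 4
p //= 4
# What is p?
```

Trace:
`val = 33` → val = 33
`p = 9` → p = 9
`val += p` → val = 42
`p *= 2` → p = 18
`val -= 4` → val = 38
`p //= 4` → p = 4
So p = 4

Answer: 4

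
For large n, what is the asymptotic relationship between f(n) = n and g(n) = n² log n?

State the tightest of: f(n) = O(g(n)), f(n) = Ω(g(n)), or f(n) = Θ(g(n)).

n vs n² log n: f(n) = O(g(n)) but not Ω(g(n)) — n² log n grows strictly faster than n.

Answer: f(n) = O(g(n)) but not Ω(g(n)) — n² log n grows strictly faster than n.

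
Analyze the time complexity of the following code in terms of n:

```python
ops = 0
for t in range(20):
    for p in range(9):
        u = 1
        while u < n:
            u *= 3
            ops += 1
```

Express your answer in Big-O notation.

Each loop level contributes: 1 × 1 × log n. Multiplying the contributions gives O(log n).

Answer: O(log n)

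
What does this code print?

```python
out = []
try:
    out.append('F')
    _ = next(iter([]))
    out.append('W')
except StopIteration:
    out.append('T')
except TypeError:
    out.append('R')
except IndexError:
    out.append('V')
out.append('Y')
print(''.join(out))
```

Execution trace: 'F' (try body) → 'T' (except StopIteration) → 'Y' (after the try/except). Output: FTY

Answer: FTY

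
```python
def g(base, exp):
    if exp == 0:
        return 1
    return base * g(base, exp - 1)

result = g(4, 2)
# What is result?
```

g(4, 2) = 4 * 4 = 16

Answer: 16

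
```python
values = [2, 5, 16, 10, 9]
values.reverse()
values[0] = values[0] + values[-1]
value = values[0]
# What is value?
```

Trace:
`values = [2, 5, 16, 10, 9]` → values = [2, 5, 16, 10, 9]
`values.reverse()` → values = [9, 10, 16, 5, 2]
`values[0] = values[0] + values[-1]` → values = [11, 10, 16, 5, 2]
`value = values[0]` → value = 11
So value = 11

Answer: 11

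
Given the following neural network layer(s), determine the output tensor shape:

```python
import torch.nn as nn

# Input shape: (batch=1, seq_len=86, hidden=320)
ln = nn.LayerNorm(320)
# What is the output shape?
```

Input: (1, 86, 320) -> Output: (1, 86, 320)

Answer: (1, 86, 320)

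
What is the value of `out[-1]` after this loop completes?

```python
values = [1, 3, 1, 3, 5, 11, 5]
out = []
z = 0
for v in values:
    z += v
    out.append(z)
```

Cumulative sum ends at 29
`out` takes the values: [] → [1] → [1, 4] → [1, 4, 5] → [1, 4, 5, 8] → [1, 4, 5, 8, 13] → [1, 4, 5, 8, 13, 24] → [1, 4, 5, 8, 13, 24, 29]
So `out[-1]` = 29

Answer: 29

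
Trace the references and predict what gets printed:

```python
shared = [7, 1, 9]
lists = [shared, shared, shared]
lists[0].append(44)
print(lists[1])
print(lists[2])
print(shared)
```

Key concept: list of same reference.
Step by step:
`shared = [7, 1, 9]` → shared = [7, 1, 9]
`lists = [shared, shared, shared]` → lists = [[7, 1, 9], [7, 1, 9], [7, 1, 9]]
`lists[0].append(44)` → shared = [7, 1, 9, 44]; lists = [[7, 1, 9, 44], [7, 1, 9, 44], [7, 1, 9, 44]]
`print(lists[1])` → prints [7, 1, 9, 44]
`print(lists[2])` → prints [7, 1, 9, 44]
`print(shared)` → prints [7, 1, 9, 44]

Answer:
[7, 1, 9, 44]
[7, 1, 9, 44]
[7, 1, 9, 44]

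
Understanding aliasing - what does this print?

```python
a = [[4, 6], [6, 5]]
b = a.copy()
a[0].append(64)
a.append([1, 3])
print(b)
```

Key concept: shallow copy with nested lists.
Step by step:
`a = [[4, 6], [6, 5]]` → a = [[4, 6], [6, 5]]
`b = a.copy()` → b = [[4, 6], [6, 5]]
`a[0].append(64)` → a = [[4, 6, 64], [6, 5]]; b = [[4, 6, 64], [6, 5]]
`a.append([1, 3])` → a = [[4, 6, 64], [6, 5], [1, 3]]
`print(b)` → prints [[4, 6, 64], [6, 5]]

Answer: [[4, 6, 64], [6, 5]]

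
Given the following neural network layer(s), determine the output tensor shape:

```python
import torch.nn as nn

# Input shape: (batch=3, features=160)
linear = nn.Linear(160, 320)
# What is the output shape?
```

Input: (3, 160) -> Output: (3, 320)

Answer: (3, 320)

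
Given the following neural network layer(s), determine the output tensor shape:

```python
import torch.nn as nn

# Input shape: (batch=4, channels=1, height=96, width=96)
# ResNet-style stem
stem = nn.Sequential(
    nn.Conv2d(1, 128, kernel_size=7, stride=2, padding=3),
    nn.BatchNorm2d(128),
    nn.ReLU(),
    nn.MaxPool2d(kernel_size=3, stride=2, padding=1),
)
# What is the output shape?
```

Input: (4, 1, 96, 96) -> after Conv2d 7x7 stride=2: (4, 128, 48, 48) -> Output: (4, 128, 24, 24)

Answer: (4, 128, 24, 24)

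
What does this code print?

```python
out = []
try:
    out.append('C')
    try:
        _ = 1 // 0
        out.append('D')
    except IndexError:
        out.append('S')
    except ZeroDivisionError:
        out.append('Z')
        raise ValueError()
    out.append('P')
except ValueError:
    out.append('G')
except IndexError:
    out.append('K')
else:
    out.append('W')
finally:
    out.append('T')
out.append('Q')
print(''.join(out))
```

Execution trace: 'C' (try body) → 'Z' (inner except ZeroDivisionError) → 'G' (except ValueError) → 'T' (finally) → 'Q' (after the try/except). Output: CZGTQ

Answer: CZGTQ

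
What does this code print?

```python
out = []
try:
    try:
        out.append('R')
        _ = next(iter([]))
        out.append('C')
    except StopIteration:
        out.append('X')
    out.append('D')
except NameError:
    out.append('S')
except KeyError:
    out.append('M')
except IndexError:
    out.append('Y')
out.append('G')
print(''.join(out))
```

Execution trace: 'R' (inner try body) → 'X' (inner except StopIteration) → 'D' (try body, no exception) → 'G' (after the try/except). Output: RXDG

Answer: RXDG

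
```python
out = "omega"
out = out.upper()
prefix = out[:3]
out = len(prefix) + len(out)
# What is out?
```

Trace:
`out = "omega"` → out = 'omega'
`out = out.upper()` → out = 'OMEGA'
`prefix = out[:3]` → prefix = 'OME'
`out = len(prefix) + len(out)` → out = 8
So out = 8

Answer: 8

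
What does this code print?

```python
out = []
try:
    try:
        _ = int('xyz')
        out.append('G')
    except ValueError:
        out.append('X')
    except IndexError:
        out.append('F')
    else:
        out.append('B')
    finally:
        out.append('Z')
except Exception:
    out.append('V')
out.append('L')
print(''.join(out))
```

Execution trace: 'X' (inner except ValueError) → 'Z' (inner finally) → 'L' (after the try/except). Output: XZL

Answer: XZL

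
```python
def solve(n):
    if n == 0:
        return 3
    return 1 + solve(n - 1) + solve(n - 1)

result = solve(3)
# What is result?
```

solve(n) = 1 + 2·solve(n-1), solve(0)=3. Closed form: (3+1)·2^3 - 1 = 31.

Answer: 31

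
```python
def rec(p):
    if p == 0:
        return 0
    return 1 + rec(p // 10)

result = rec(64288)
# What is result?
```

Count of digits of 64288: 5

Answer: 5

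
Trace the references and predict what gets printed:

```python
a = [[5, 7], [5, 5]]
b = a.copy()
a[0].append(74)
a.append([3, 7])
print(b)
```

Key concept: shallow copy with nested lists.
Step by step:
`a = [[5, 7], [5, 5]]` → a = [[5, 7], [5, 5]]
`b = a.copy()` → b = [[5, 7], [5, 5]]
`a[0].append(74)` → a = [[5, 7, 74], [5, 5]]; b = [[5, 7, 74], [5, 5]]
`a.append([3, 7])` → a = [[5, 7, 74], [5, 5], [3, 7]]
`print(b)` → prints [[5, 7, 74], [5, 5]]

Answer: [[5, 7, 74], [5, 5]]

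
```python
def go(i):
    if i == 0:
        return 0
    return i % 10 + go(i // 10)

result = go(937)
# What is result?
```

Sum of digits of 937: 7 + 3 + 9 = 19

Answer: 19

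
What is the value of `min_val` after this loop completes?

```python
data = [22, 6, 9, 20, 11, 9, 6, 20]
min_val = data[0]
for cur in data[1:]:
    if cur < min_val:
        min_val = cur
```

Minimum of [22, 6, 9, 20, 11, 9, 6, 20]
`min_val` takes the values: 22 → 6

Answer: 6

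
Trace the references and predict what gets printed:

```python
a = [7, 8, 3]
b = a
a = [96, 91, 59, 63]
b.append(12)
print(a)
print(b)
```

Key concept: rebinding vs mutation: a is rebound to a new list, b still points at the original.
Step by step:
`a = [7, 8, 3]` → a = [7, 8, 3]
`b = a` → b = [7, 8, 3] (same object as a)
`a = [96, 91, 59, 63]` → a = [96, 91, 59, 63]
`b.append(12)` → b = [7, 8, 3, 12]
`print(a)` → prints [96, 91, 59, 63]
`print(b)` → prints [7, 8, 3, 12]

Answer:
[96, 91, 59, 63]
[7, 8, 3, 12]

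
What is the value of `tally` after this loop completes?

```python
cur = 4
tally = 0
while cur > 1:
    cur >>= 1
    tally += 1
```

Count right shifts until 1
`tally` takes the values: 0 → 1 → 2

Answer: 2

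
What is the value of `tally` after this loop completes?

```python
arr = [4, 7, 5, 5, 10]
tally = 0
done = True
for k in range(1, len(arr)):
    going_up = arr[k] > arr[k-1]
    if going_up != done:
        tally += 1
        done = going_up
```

Count direction changes in [4, 7, 5, 5, 10]
`tally` takes the values: 0 → 1 → 2

Answer: 2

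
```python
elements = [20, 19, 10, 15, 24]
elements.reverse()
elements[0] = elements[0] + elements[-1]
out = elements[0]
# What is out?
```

Trace:
`elements = [20, 19, 10, 15, 24]` → elements = [20, 19, 10, 15, 24]
`elements.reverse()` → elements = [24, 15, 10, 19, 20]
`elements[0] = elements[0] + elements[-1]` → elements = [44, 15, 10, 19, 20]
`out = elements[0]` → out = 44
So out = 44

Answer: 44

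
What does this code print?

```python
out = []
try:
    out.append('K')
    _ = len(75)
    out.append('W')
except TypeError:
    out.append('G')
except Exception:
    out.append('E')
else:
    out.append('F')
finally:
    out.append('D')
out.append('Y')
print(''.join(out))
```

Execution trace: 'K' (try body) → 'G' (except TypeError) → 'D' (finally) → 'Y' (after the try/except). Output: KGDY

Answer: KGDY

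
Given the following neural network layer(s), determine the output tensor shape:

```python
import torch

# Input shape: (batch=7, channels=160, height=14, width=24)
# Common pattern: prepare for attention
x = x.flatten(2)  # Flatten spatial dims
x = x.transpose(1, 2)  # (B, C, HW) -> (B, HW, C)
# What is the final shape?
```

Input: (7, 160, 14, 24) -> after flatten(2): (7, 160, 336) -> Output: (7, 336, 160)

Answer: (7, 336, 160)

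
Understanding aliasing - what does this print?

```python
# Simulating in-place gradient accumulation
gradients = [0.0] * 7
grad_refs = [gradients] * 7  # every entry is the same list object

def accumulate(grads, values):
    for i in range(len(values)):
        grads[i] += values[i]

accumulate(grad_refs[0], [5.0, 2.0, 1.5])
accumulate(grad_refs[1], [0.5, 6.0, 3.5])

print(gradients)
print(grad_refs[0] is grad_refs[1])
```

Key concept: gradient accumulation aliasing.
Step by step:
`gradients = [0.0] * 7` → gradients = [0.0, 0.0, 0.0, 0.0, 0.0, 0.0, 0.0]
`grad_refs = [gradients] * 7` → grad_refs = [[0.0, 0.0, 0.0, 0.0, 0.0, 0.0, 0.0], [0.0, 0.0, 0.0, 0.0, 0.0, 0.0, 0.0], [0.0, 0.0, 0.0, 0.0, 0.0, 0.0, 0.0], [0.0, 0.0, 0.0, 0.0, 0.0, 0.0, 0.0], [0.0, 0.0, 0.0, 0.0, 0.0, 0.0, 0.0], [0.0, 0.0, 0.0, 0.0, 0.0, 0.0, 0.0], [0.0, 0.0, 0.0, 0.0, 0.0, 0.0, 0.0]]
`accumulate(grad_refs[0], [5.0, 2.0, 1.5])` → gradients = [5.0, 2.0, 1.5, 0.0, 0.0, 0.0, 0.0]; grad_refs = [[5.0, 2.0, 1.5, 0.0, 0.0, 0.0, 0.0], [5.0, 2.0, 1.5, 0.0, 0.0, 0.0, 0.0], [5.0, 2.0, 1.5, 0.0, 0.0, 0.0, 0.0], [5.0, 2.0, 1.5, 0.0, 0.0, 0.0, 0.0], [5.0, 2.0, 1.5, 0.0, 0.0, 0.0, 0.0], [5.0, 2.0, 1.5, 0.0, 0.0, 0.0, 0.0], [5.0, 2.0, 1.5, 0.0, 0.0, 0.0, 0.0]]
`accumulate(grad_refs[1], [0.5, 6.0, 3.5])` → gradients = [5.5, 8.0, 5.0, 0.0, 0.0, 0.0, 0.0]; grad_refs = [[5.5, 8.0, 5.0, 0.0, 0.0, 0.0, 0.0], [5.5, 8.0, 5.0, 0.0, 0.0, 0.0, 0.0], [5.5, 8.0, 5.0, 0.0, 0.0, 0.0, 0.0], [5.5, 8.0, 5.0, 0.0, 0.0, 0.0, 0.0], [5.5, 8.0, 5.0, 0.0, 0.0, 0.0, 0.0], [5.5, 8.0, 5.0, 0.0, 0.0, 0.0, 0.0], [5.5, 8.0, 5.0, 0.0, 0.0, 0.0, 0.0]]
`print(gradients)` → prints [5.5, 8.0, 5.0, 0.0, 0.0, 0.0, 0.0]
`print(grad_refs[0] is grad_refs[1])` → prints True

Answer:
[5.5, 8.0, 5.0, 0.0, 0.0, 0.0, 0.0]
True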